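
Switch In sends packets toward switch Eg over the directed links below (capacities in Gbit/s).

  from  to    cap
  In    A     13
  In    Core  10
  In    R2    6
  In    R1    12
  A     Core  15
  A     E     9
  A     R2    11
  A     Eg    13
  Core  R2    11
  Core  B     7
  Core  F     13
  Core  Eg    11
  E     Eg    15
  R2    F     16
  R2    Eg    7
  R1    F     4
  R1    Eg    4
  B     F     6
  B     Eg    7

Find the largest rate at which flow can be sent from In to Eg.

Augment In→A→Eg: bottleneck 13, flow now 13.
Augment In→Core→Eg: bottleneck 10, flow now 23.
Augment In→R2→Eg: bottleneck 6, flow now 29.
Augment In→R1→Eg: bottleneck 4, flow now 33.
No augmenting path remains; maximum flow = 33.
In the residual graph, reachable from In: {In, R1, F}.
Min-cut edges: In→A (13), In→Core (10), In→R2 (6), R1→Eg (4); capacity 13 + 10 + 6 + 4 = 33.
This cut is saturated, so no flow can exceed 33.

33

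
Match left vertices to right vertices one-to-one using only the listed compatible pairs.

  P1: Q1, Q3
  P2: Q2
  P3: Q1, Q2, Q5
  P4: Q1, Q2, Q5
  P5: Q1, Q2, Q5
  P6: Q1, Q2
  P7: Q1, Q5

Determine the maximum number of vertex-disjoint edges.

Unit-capacity flow: source→left, listed edges, right→sink; max matching = max flow.
Augmenting path P1→Q1 (+1); matched 1.
Augmenting path P2→Q2 (+1); matched 2.
Augmenting path P3→Q5 (+1); matched 3.
Augmenting path P4→Q1→P1→Q3 (+1); matched 4.
No augmenting path remains; maximum matching = 4.
König certificate: {P1, Q1, Q2, Q5} is a vertex cover of size 4 (every listed pair touches it), so no matching can be larger.

4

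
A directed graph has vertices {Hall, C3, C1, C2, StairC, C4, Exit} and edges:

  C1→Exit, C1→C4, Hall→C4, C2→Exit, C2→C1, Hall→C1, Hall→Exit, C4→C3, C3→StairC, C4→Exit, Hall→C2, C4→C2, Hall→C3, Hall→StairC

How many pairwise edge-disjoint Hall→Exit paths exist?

Assign every edge capacity 1; by Menger, the answer equals the max flow.
Path Hall→Exit (+1); total 1.
Path Hall→C1→Exit (+1); total 2.
Path Hall→C2→Exit (+1); total 3.
Path Hall→C4→Exit (+1); total 4.
No residual Hall→Exit path; max flow = 4.
Certifying cut of size 4: {Hall→C1, Hall→C2, Hall→C4, Hall→Exit}.

4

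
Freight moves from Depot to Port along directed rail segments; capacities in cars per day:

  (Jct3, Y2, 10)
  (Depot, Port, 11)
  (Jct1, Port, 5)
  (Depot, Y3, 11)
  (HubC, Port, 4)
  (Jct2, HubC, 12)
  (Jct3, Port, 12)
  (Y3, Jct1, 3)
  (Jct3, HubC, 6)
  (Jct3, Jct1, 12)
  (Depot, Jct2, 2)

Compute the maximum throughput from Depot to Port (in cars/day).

Augment Depot→Port: bottleneck 11, flow now 11.
Augment Depot→Y3→Jct1→Port: bottleneck 3, flow now 14.
Augment Depot→Jct2→HubC→Port: bottleneck 2, flow now 16.
No augmenting path remains; maximum flow = 16.
In the residual graph, reachable from Depot: {Depot, Y3}.
Min-cut edges: Depot→Jct2 (2), Depot→Port (11), Y3→Jct1 (3); capacity 2 + 11 + 3 = 16.
This cut is saturated, so no flow can exceed 16.

16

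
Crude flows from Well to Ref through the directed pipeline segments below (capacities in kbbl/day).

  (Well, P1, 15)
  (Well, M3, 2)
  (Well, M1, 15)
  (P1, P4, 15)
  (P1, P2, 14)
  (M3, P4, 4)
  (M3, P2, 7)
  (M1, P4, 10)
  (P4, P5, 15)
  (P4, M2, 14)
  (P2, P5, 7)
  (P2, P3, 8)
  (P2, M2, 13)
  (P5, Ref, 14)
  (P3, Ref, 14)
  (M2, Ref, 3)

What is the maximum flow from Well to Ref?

Augment Well→P1→P4→P5→Ref: bottleneck 14, flow now 14.
Augment Well→P1→P4→M2→Ref: bottleneck 1, flow now 15.
Augment Well→M3→P4→M2→Ref: bottleneck 2, flow now 17.
Augment Well→M1→P4→P1→P2→P3→Ref: bottleneck 8, flow now 25. (uses reverse residual edge)
No augmenting path remains; maximum flow = 25.
In the residual graph, reachable from Well: {Well, P1, M3, M1, P4, P2, P5, M2}.
Min-cut edges: P2→P3 (8), P5→Ref (14), M2→Ref (3); capacity 8 + 14 + 3 = 25.
This cut is saturated, so no flow can exceed 25.

25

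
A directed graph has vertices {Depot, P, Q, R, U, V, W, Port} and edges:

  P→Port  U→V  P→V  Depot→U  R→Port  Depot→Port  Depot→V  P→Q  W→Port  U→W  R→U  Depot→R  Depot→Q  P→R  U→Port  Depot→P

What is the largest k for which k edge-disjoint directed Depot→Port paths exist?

4

Assign every edge capacity 1; by Menger, the answer equals the max flow.
Path Depot→Port (+1); total 1.
Path Depot→P→Port (+1); total 2.
Path Depot→R→Port (+1); total 3.
Path Depot→U→Port (+1); total 4.
No residual Depot→Port path; max flow = 4.
Certifying cut of size 4: {Depot→P, Depot→Port, Depot→R, Depot→U}.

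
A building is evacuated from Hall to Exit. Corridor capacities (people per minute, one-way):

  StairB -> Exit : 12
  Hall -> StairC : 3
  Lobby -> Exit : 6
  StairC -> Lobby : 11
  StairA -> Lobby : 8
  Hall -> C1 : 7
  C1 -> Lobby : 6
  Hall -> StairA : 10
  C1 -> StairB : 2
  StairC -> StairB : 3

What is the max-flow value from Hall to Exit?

11

Augment Hall→StairA→Lobby→Exit: bottleneck 6, flow now 6.
Augment Hall→StairC→StairB→Exit: bottleneck 3, flow now 9.
Augment Hall→C1→StairB→Exit: bottleneck 2, flow now 11.
No augmenting path remains; maximum flow = 11.
In the residual graph, reachable from Hall: {Hall, StairA, C1, Lobby}.
Min-cut edges: Hall→StairC (3), C1→StairB (2), Lobby→Exit (6); capacity 3 + 2 + 6 = 11.
This cut is saturated, so no flow can exceed 11.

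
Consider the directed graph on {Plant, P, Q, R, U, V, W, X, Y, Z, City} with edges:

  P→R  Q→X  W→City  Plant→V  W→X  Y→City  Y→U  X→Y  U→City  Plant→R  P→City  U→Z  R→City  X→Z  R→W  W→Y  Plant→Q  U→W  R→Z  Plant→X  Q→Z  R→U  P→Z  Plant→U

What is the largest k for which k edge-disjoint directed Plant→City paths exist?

Assign every edge capacity 1; by Menger, the answer equals the max flow.
Path Plant→R→City (+1); total 1.
Path Plant→U→City (+1); total 2.
Path Plant→X→Y→City (+1); total 3.
No residual Plant→City path; max flow = 3.
Certifying cut of size 3: {Plant→R, Plant→U, X→Y}.

3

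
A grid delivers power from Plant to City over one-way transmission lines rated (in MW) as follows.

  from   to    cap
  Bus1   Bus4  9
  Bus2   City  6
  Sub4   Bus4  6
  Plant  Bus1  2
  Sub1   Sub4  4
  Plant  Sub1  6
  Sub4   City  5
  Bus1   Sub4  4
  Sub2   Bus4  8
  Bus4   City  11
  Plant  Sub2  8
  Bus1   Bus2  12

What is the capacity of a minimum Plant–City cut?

14

Augment Plant→Sub2→Bus4→City: bottleneck 8, flow now 8.
Augment Plant→Sub1→Sub4→City: bottleneck 4, flow now 12.
Augment Plant→Bus1→Bus2→City: bottleneck 2, flow now 14.
No augmenting path remains; maximum flow = 14.
By max-flow min-cut, the minimum cut capacity equals the max flow.
In the residual graph, reachable from Plant: {Plant, Sub1}.
Min-cut edges: Plant→Sub2 (8), Plant→Bus1 (2), Sub1→Sub4 (4); capacity 8 + 2 + 4 = 14.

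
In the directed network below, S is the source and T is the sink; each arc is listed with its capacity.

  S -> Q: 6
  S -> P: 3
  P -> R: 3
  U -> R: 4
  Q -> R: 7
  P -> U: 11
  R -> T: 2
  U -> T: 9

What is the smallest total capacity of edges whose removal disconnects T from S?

Augment S→P→R→T: bottleneck 2, flow now 2.
Augment S→P→U→T: bottleneck 1, flow now 3.
Augment S→Q→R→P→U→T: bottleneck 2, flow now 5. (uses reverse residual edge)
No augmenting path remains; maximum flow = 5.
By max-flow min-cut, the minimum cut capacity equals the max flow.
In the residual graph, reachable from S: {S, Q, R}.
Min-cut edges: S→P (3), R→T (2); capacity 3 + 2 = 5.

5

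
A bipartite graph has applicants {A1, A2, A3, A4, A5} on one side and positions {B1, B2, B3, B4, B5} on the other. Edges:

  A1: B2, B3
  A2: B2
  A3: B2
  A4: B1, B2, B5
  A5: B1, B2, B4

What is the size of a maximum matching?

4

Unit-capacity flow: source→left, listed edges, right→sink; max matching = max flow.
Augmenting path A1→B2 (+1); matched 1.
Augmenting path A4→B1 (+1); matched 2.
Augmenting path A5→B4 (+1); matched 3.
Augmenting path A2→B2→A1→B3 (+1); matched 4.
No augmenting path remains; maximum matching = 4.
König certificate: {A1, A4, A5, B2} is a vertex cover of size 4 (every listed pair touches it), so no matching can be larger.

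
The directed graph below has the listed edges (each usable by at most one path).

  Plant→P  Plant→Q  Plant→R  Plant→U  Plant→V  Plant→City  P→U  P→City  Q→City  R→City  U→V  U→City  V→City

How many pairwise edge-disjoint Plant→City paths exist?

6

Assign every edge capacity 1; by Menger, the answer equals the max flow.
Path Plant→City (+1); total 1.
Path Plant→P→City (+1); total 2.
Path Plant→Q→City (+1); total 3.
Path Plant→R→City (+1); total 4.
Path Plant→U→City (+1); total 5.
Path Plant→V→City (+1); total 6.
No residual Plant→City path; max flow = 6.
Certifying cut of size 6: {Plant→City, Plant→P, Plant→Q, Plant→R, Plant→U, Plant→V}.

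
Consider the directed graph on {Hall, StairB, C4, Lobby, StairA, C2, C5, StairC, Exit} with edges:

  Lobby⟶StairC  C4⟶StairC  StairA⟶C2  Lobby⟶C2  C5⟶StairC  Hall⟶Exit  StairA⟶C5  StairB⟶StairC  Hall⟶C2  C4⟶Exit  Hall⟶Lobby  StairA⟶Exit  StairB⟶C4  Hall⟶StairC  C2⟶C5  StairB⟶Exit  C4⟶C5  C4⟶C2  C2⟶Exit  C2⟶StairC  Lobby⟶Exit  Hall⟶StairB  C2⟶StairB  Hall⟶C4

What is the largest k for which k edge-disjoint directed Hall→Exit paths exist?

5

Assign every edge capacity 1; by Menger, the answer equals the max flow.
Path Hall→Exit (+1); total 1.
Path Hall→StairB→Exit (+1); total 2.
Path Hall→C4→Exit (+1); total 3.
Path Hall→Lobby→Exit (+1); total 4.
Path Hall→C2→Exit (+1); total 5.
No residual Hall→Exit path; max flow = 5.
Certifying cut of size 5: {Hall→C2, Hall→C4, Hall→Exit, Hall→Lobby, Hall→StairB}.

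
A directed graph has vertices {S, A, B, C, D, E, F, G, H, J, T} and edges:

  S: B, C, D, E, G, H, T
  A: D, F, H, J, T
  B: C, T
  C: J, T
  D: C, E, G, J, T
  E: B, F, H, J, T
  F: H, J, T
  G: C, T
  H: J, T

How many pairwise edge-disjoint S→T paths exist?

7

Assign every edge capacity 1; by Menger, the answer equals the max flow.
Path S→T (+1); total 1.
Path S→B→T (+1); total 2.
Path S→C→T (+1); total 3.
Path S→D→T (+1); total 4.
Path S→E→T (+1); total 5.
Path S→G→T (+1); total 6.
Path S→H→T (+1); total 7.
No residual S→T path; max flow = 7.
Certifying cut of size 7: {S→B, S→C, S→D, S→E, S→G, S→H, S→T}.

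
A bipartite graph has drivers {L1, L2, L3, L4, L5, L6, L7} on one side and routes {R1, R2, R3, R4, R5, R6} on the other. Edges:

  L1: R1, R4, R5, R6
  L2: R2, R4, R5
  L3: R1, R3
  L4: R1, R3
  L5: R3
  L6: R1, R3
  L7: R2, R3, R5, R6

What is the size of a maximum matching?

5

Unit-capacity flow: source→left, listed edges, right→sink; max matching = max flow.
Augmenting path L1→R1 (+1); matched 1.
Augmenting path L2→R2 (+1); matched 2.
Augmenting path L3→R3 (+1); matched 3.
Augmenting path L7→R5 (+1); matched 4.
Augmenting path L4→R1→L1→R4 (+1); matched 5.
No augmenting path remains; maximum matching = 5.
König certificate: {L1, L2, L7, R1, R3} is a vertex cover of size 5 (every listed pair touches it), so no matching can be larger.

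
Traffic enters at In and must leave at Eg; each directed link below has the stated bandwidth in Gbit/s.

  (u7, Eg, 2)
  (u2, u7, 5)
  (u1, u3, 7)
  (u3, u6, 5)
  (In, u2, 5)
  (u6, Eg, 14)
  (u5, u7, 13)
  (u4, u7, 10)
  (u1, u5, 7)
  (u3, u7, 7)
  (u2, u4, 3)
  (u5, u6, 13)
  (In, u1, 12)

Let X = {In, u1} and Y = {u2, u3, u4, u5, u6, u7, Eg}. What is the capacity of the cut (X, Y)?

19

Edges leaving {In, u1}: In→u2 (5), u1→u3 (7), u1→u5 (7).
Cut capacity = 5 + 7 + 7 = 19.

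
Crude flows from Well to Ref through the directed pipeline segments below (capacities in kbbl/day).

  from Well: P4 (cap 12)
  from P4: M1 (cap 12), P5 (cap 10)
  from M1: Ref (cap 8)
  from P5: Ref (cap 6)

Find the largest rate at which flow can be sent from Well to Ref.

Augment Well→P4→M1→Ref: bottleneck 8, flow now 8.
Augment Well→P4→P5→Ref: bottleneck 4, flow now 12.
No augmenting path remains; maximum flow = 12.
In the residual graph, reachable from Well: {Well}.
Min-cut edges: Well→P4 (12); capacity 12 = 12.
This cut is saturated, so no flow can exceed 12.

12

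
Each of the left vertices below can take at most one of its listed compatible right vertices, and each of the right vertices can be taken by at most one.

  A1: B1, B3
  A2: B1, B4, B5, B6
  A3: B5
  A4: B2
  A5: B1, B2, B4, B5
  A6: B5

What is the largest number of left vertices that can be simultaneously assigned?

5

Unit-capacity flow: source→left, listed edges, right→sink; max matching = max flow.
Augmenting path A1→B1 (+1); matched 1.
Augmenting path A2→B4 (+1); matched 2.
Augmenting path A3→B5 (+1); matched 3.
Augmenting path A4→B2 (+1); matched 4.
Augmenting path A5→B1→A1→B3 (+1); matched 5.
No augmenting path remains; maximum matching = 5.
König certificate: {A1, A2, A4, A5, B5} is a vertex cover of size 5 (every listed pair touches it), so no matching can be larger.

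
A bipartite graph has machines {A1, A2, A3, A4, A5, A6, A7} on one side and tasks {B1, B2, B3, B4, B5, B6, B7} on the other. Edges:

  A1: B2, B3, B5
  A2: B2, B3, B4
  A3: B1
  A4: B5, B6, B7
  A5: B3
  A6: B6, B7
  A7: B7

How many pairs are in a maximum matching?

Unit-capacity flow: source→left, listed edges, right→sink; max matching = max flow.
Augmenting path A1→B2 (+1); matched 1.
Augmenting path A2→B3 (+1); matched 2.
Augmenting path A3→B1 (+1); matched 3.
Augmenting path A4→B5 (+1); matched 4.
Augmenting path A6→B6 (+1); matched 5.
Augmenting path A7→B7 (+1); matched 6.
Augmenting path A5→B3→A2→B4 (+1); matched 7.
No augmenting path remains; maximum matching = 7.
König certificate: {A1, A2, A3, A4, A5, A6, A7} is a vertex cover of size 7 (every listed pair touches it), so no matching can be larger.

7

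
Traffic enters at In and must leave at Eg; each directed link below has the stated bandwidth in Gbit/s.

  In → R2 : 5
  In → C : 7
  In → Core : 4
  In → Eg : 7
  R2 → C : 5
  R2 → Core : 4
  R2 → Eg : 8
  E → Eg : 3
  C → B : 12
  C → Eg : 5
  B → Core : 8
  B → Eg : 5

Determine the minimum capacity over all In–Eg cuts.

Augment In→Eg: bottleneck 7, flow now 7.
Augment In→R2→Eg: bottleneck 5, flow now 12.
Augment In→C→Eg: bottleneck 5, flow now 17.
Augment In→C→B→Eg: bottleneck 2, flow now 19.
No augmenting path remains; maximum flow = 19.
By max-flow min-cut, the minimum cut capacity equals the max flow.
In the residual graph, reachable from In: {In, Core}.
Min-cut edges: In→R2 (5), In→C (7), In→Eg (7); capacity 5 + 7 + 7 = 19.

19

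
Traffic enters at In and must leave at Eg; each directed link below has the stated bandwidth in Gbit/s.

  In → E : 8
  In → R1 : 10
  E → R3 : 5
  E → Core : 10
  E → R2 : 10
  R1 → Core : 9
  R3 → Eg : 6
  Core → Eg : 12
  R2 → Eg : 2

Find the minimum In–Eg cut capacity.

17

Augment In→E→R3→Eg: bottleneck 5, flow now 5.
Augment In→E→Core→Eg: bottleneck 3, flow now 8.
Augment In→R1→Core→Eg: bottleneck 9, flow now 17.
No augmenting path remains; maximum flow = 17.
By max-flow min-cut, the minimum cut capacity equals the max flow.
In the residual graph, reachable from In: {In, R1}.
Min-cut edges: In→E (8), R1→Core (9); capacity 8 + 9 = 17.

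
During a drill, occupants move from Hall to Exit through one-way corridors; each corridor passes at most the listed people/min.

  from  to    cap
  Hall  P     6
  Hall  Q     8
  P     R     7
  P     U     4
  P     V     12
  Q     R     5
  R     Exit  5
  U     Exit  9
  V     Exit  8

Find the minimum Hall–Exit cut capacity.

Augment Hall→P→R→Exit: bottleneck 5, flow now 5.
Augment Hall→P→U→Exit: bottleneck 1, flow now 6.
Augment Hall→Q→R→P→U→Exit: bottleneck 3, flow now 9. (uses reverse residual edge)
Augment Hall→Q→R→P→V→Exit: bottleneck 2, flow now 11. (uses reverse residual edge)
No augmenting path remains; maximum flow = 11.
By max-flow min-cut, the minimum cut capacity equals the max flow.
In the residual graph, reachable from Hall: {Hall, Q}.
Min-cut edges: Hall→P (6), Q→R (5); capacity 6 + 5 = 11.

11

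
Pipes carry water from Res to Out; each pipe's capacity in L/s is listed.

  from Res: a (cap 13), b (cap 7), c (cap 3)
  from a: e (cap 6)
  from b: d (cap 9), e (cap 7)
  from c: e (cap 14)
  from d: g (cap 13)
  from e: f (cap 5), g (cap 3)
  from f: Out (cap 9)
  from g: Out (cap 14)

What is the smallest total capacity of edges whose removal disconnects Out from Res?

Augment Res→a→e→f→Out: bottleneck 5, flow now 5.
Augment Res→a→e→g→Out: bottleneck 1, flow now 6.
Augment Res→b→d→g→Out: bottleneck 7, flow now 13.
Augment Res→c→e→g→Out: bottleneck 2, flow now 15.
No augmenting path remains; maximum flow = 15.
By max-flow min-cut, the minimum cut capacity equals the max flow.
In the residual graph, reachable from Res: {Res, a, c, e}.
Min-cut edges: Res→b (7), e→f (5), e→g (3); capacity 7 + 5 + 3 = 15.

15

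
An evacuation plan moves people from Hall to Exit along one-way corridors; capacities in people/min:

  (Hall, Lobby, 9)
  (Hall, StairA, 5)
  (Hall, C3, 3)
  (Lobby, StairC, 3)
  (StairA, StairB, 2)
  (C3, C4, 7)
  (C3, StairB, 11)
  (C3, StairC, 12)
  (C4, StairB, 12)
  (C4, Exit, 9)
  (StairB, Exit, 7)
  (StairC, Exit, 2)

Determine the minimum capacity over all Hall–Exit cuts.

Augment Hall→Lobby→StairC→Exit: bottleneck 2, flow now 2.
Augment Hall→StairA→StairB→Exit: bottleneck 2, flow now 4.
Augment Hall→C3→C4→Exit: bottleneck 3, flow now 7.
No augmenting path remains; maximum flow = 7.
By max-flow min-cut, the minimum cut capacity equals the max flow.
In the residual graph, reachable from Hall: {Hall, Lobby, StairA, StairC}.
Min-cut edges: Hall→C3 (3), StairA→StairB (2), StairC→Exit (2); capacity 3 + 2 + 2 = 7.

7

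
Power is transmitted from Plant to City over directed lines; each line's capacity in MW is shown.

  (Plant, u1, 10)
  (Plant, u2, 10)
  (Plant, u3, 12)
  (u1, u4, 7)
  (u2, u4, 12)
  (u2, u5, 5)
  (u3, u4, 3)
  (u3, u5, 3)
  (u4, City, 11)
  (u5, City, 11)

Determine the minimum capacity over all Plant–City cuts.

Augment Plant→u1→u4→City: bottleneck 7, flow now 7.
Augment Plant→u2→u4→City: bottleneck 4, flow now 11.
Augment Plant→u2→u5→City: bottleneck 5, flow now 16.
Augment Plant→u3→u5→City: bottleneck 3, flow now 19.
No augmenting path remains; maximum flow = 19.
By max-flow min-cut, the minimum cut capacity equals the max flow.
In the residual graph, reachable from Plant: {Plant, u1, u2, u3, u4}.
Min-cut edges: u2→u5 (5), u3→u5 (3), u4→City (11); capacity 5 + 3 + 11 = 19.

19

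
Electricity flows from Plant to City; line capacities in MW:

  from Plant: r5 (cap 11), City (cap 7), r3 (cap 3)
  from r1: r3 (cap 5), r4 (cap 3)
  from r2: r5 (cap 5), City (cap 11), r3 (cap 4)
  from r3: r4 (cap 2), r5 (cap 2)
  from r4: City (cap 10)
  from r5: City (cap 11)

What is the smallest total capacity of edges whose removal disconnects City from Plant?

Augment Plant→City: bottleneck 7, flow now 7.
Augment Plant→r5→City: bottleneck 11, flow now 18.
Augment Plant→r3→r4→City: bottleneck 2, flow now 20.
No augmenting path remains; maximum flow = 20.
By max-flow min-cut, the minimum cut capacity equals the max flow.
In the residual graph, reachable from Plant: {Plant, r3, r5}.
Min-cut edges: Plant→City (7), r3→r4 (2), r5→City (11); capacity 7 + 2 + 11 = 20.

20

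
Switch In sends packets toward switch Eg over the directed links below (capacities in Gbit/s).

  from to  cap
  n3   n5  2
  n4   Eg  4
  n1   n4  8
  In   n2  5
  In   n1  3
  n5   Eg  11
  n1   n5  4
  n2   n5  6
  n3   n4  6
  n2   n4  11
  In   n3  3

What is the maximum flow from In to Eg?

Augment In→n1→n4→Eg: bottleneck 3, flow now 3.
Augment In→n2→n4→Eg: bottleneck 1, flow now 4.
Augment In→n2→n5→Eg: bottleneck 4, flow now 8.
Augment In→n3→n5→Eg: bottleneck 2, flow now 10.
Augment In→n3→n4→n1→n5→Eg: bottleneck 1, flow now 11. (uses reverse residual edge)
No augmenting path remains; maximum flow = 11.
In the residual graph, reachable from In: {In}.
Min-cut edges: In→n1 (3), In→n2 (5), In→n3 (3); capacity 3 + 5 + 3 = 11.
This cut is saturated, so no flow can exceed 11.

11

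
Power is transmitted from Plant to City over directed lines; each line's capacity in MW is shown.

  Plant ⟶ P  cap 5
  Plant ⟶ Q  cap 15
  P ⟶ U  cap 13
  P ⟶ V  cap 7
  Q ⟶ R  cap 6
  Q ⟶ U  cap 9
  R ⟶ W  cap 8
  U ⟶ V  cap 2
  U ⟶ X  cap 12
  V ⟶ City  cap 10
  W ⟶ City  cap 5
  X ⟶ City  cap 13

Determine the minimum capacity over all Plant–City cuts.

19

Augment Plant→P→V→City: bottleneck 5, flow now 5.
Augment Plant→Q→R→W→City: bottleneck 5, flow now 10.
Augment Plant→Q→U→V→City: bottleneck 2, flow now 12.
Augment Plant→Q→U→X→City: bottleneck 7, flow now 19.
No augmenting path remains; maximum flow = 19.
By max-flow min-cut, the minimum cut capacity equals the max flow.
In the residual graph, reachable from Plant: {Plant, Q, R, W}.
Min-cut edges: Plant→P (5), Q→U (9), W→City (5); capacity 5 + 9 + 5 = 19.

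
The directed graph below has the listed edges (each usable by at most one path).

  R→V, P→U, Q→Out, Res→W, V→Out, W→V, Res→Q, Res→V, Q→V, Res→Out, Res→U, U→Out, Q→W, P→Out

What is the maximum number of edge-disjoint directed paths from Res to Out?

4

Assign every edge capacity 1; by Menger, the answer equals the max flow.
Path Res→Out (+1); total 1.
Path Res→Q→Out (+1); total 2.
Path Res→U→Out (+1); total 3.
Path Res→V→Out (+1); total 4.
No residual Res→Out path; max flow = 4.
Certifying cut of size 4: {Res→Out, Res→Q, Res→U, V→Out}.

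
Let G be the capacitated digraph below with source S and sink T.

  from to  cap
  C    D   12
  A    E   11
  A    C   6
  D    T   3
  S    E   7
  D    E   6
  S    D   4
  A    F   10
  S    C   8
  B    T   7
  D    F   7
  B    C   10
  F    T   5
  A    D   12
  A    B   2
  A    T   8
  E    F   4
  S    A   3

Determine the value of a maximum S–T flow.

Augment S→A→T: bottleneck 3, flow now 3.
Augment S→D→T: bottleneck 3, flow now 6.
Augment S→D→F→T: bottleneck 1, flow now 7.
Augment S→E→F→T: bottleneck 4, flow now 11.
No augmenting path remains; maximum flow = 11.
In the residual graph, reachable from S: {S, C, D, E, F}.
Min-cut edges: S→A (3), D→T (3), F→T (5); capacity 3 + 3 + 5 = 11.
This cut is saturated, so no flow can exceed 11.

11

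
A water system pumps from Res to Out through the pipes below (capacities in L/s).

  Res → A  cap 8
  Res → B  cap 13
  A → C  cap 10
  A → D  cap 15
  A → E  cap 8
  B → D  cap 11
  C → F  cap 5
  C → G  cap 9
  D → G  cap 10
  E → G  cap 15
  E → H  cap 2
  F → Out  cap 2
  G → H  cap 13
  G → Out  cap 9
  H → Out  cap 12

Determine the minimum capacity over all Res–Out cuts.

18

Augment Res→A→C→F→Out: bottleneck 2, flow now 2.
Augment Res→A→C→G→Out: bottleneck 6, flow now 8.
Augment Res→B→D→G→Out: bottleneck 3, flow now 11.
Augment Res→B→D→G→H→Out: bottleneck 7, flow now 18.
No augmenting path remains; maximum flow = 18.
By max-flow min-cut, the minimum cut capacity equals the max flow.
In the residual graph, reachable from Res: {Res, B, D}.
Min-cut edges: Res→A (8), D→G (10); capacity 8 + 10 = 18.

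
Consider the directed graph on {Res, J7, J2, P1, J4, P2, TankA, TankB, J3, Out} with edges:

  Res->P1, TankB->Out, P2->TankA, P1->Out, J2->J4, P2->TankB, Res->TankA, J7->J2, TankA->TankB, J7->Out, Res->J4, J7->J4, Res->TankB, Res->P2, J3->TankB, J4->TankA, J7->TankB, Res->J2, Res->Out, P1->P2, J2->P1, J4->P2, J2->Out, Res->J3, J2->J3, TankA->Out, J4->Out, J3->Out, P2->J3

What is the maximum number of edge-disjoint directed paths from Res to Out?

7

Assign every edge capacity 1; by Menger, the answer equals the max flow.
Path Res→Out (+1); total 1.
Path Res→J2→Out (+1); total 2.
Path Res→P1→Out (+1); total 3.
Path Res→J4→Out (+1); total 4.
Path Res→TankA→Out (+1); total 5.
Path Res→TankB→Out (+1); total 6.
Path Res→J3→Out (+1); total 7.
No residual Res→Out path; max flow = 7.
Certifying cut of size 7: {J3→Out, Res→J2, Res→J4, Res→Out, Res→P1, TankA→Out, TankB→Out}.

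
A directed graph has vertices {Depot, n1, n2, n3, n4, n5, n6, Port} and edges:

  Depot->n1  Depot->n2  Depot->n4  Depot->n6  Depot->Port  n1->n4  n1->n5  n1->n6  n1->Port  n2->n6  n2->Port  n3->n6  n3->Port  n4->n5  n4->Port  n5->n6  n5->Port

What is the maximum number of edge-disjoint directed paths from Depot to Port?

4

Assign every edge capacity 1; by Menger, the answer equals the max flow.
Path Depot→Port (+1); total 1.
Path Depot→n1→Port (+1); total 2.
Path Depot→n2→Port (+1); total 3.
Path Depot→n4→Port (+1); total 4.
No residual Depot→Port path; max flow = 4.
Certifying cut of size 4: {Depot→Port, Depot→n1, Depot→n2, Depot→n4}.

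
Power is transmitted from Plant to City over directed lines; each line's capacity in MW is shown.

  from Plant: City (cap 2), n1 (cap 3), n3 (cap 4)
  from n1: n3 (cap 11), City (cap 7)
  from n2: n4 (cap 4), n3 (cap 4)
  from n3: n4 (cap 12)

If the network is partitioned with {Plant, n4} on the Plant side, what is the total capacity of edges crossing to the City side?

9

Edges leaving {Plant, n4}: Plant→n1 (3), Plant→n3 (4), Plant→City (2).
Cut capacity = 3 + 4 + 2 = 9.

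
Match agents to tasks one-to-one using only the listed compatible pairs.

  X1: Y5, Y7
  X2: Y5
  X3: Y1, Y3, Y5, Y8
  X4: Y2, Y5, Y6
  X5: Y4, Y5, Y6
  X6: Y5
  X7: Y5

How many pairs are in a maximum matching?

5

Unit-capacity flow: source→left, listed edges, right→sink; max matching = max flow.
Augmenting path X1→Y5 (+1); matched 1.
Augmenting path X3→Y1 (+1); matched 2.
Augmenting path X4→Y2 (+1); matched 3.
Augmenting path X5→Y4 (+1); matched 4.
Augmenting path X2→Y5→X1→Y7 (+1); matched 5.
No augmenting path remains; maximum matching = 5.
König certificate: {X1, X3, X4, X5, Y5} is a vertex cover of size 5 (every listed pair touches it), so no matching can be larger.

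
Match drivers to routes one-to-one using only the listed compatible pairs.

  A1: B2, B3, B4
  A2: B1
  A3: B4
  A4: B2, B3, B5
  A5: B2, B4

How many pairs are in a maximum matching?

5

Unit-capacity flow: source→left, listed edges, right→sink; max matching = max flow.
Augmenting path A1→B2 (+1); matched 1.
Augmenting path A2→B1 (+1); matched 2.
Augmenting path A3→B4 (+1); matched 3.
Augmenting path A4→B3 (+1); matched 4.
Augmenting path A5→B2→A1→B3→A4→B5 (+1); matched 5.
No augmenting path remains; maximum matching = 5.
König certificate: {A1, A2, A3, A4, A5} is a vertex cover of size 5 (every listed pair touches it), so no matching can be larger.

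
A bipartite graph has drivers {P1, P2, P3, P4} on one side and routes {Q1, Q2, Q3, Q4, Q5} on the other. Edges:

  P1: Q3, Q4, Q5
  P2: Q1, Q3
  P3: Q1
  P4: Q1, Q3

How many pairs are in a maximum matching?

3

Unit-capacity flow: source→left, listed edges, right→sink; max matching = max flow.
Augmenting path P1→Q3 (+1); matched 1.
Augmenting path P2→Q1 (+1); matched 2.
Augmenting path P4→Q3→P1→Q4 (+1); matched 3.
No augmenting path remains; maximum matching = 3.
König certificate: {P1, Q1, Q3} is a vertex cover of size 3 (every listed pair touches it), so no matching can be larger.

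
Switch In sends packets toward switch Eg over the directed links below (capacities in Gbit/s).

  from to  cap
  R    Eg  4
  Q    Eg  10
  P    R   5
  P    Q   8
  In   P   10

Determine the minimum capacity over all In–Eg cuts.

10

Augment In→P→Q→Eg: bottleneck 8, flow now 8.
Augment In→P→R→Eg: bottleneck 2, flow now 10.
No augmenting path remains; maximum flow = 10.
By max-flow min-cut, the minimum cut capacity equals the max flow.
In the residual graph, reachable from In: {In}.
Min-cut edges: In→P (10); capacity 10 = 10.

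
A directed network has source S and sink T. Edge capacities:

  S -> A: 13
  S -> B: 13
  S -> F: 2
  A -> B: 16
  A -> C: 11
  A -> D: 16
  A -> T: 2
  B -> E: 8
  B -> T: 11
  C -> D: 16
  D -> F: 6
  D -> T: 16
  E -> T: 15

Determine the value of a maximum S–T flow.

Augment S→A→T: bottleneck 2, flow now 2.
Augment S→B→T: bottleneck 11, flow now 13.
Augment S→A→D→T: bottleneck 11, flow now 24.
Augment S→B→E→T: bottleneck 2, flow now 26.
No augmenting path remains; maximum flow = 26.
In the residual graph, reachable from S: {S, F}.
Min-cut edges: S→A (13), S→B (13); capacity 13 + 13 = 26.
This cut is saturated, so no flow can exceed 26.

26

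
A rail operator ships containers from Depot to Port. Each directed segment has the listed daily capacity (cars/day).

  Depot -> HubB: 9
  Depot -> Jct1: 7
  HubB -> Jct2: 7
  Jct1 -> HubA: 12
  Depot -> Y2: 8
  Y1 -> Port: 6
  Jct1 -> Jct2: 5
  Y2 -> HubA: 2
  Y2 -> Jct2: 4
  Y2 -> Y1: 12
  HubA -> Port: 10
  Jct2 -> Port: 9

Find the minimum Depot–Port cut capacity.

Augment Depot→HubB→Jct2→Port: bottleneck 7, flow now 7.
Augment Depot→Y2→HubA→Port: bottleneck 2, flow now 9.
Augment Depot→Y2→Y1→Port: bottleneck 6, flow now 15.
Augment Depot→Jct1→HubA→Port: bottleneck 7, flow now 22.
No augmenting path remains; maximum flow = 22.
By max-flow min-cut, the minimum cut capacity equals the max flow.
In the residual graph, reachable from Depot: {Depot, HubB}.
Min-cut edges: Depot→Y2 (8), Depot→Jct1 (7), HubB→Jct2 (7); capacity 8 + 7 + 7 = 22.

22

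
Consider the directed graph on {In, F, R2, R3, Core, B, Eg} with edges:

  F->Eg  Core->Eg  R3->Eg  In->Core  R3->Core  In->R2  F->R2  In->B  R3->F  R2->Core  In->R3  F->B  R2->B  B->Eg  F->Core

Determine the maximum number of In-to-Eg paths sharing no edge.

3

Assign every edge capacity 1; by Menger, the answer equals the max flow.
Path In→R3→Eg (+1); total 1.
Path In→Core→Eg (+1); total 2.
Path In→B→Eg (+1); total 3.
No residual In→Eg path; max flow = 3.
Certifying cut of size 3: {B→Eg, Core→Eg, In→R3}.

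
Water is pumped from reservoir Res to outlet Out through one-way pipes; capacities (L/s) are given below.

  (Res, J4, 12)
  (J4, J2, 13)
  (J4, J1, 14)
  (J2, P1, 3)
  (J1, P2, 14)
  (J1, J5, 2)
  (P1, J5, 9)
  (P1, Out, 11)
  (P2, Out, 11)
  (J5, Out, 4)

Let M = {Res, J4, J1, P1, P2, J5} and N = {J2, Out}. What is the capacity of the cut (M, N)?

Edges leaving {Res, J4, J1, P1, P2, J5}: J4→J2 (13), P1→Out (11), P2→Out (11), J5→Out (4).
Cut capacity = 13 + 11 + 11 + 4 = 39.

39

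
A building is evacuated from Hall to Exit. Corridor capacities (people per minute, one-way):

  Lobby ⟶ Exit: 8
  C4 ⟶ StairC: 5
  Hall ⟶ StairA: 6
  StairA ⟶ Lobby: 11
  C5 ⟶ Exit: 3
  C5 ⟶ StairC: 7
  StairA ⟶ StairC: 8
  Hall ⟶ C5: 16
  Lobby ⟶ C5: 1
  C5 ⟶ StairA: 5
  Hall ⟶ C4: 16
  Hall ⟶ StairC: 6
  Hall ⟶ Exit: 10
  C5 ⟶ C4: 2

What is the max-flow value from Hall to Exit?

21

Augment Hall→Exit: bottleneck 10, flow now 10.
Augment Hall→C5→Exit: bottleneck 3, flow now 13.
Augment Hall→StairA→Lobby→Exit: bottleneck 6, flow now 19.
Augment Hall→C5→StairA→Lobby→Exit: bottleneck 2, flow now 21.
No augmenting path remains; maximum flow = 21.
In the residual graph, reachable from Hall: {Hall, C5, StairA, Lobby, C4, StairC}.
Min-cut edges: Hall→Exit (10), C5→Exit (3), Lobby→Exit (8); capacity 10 + 3 + 8 = 21.
This cut is saturated, so no flow can exceed 21.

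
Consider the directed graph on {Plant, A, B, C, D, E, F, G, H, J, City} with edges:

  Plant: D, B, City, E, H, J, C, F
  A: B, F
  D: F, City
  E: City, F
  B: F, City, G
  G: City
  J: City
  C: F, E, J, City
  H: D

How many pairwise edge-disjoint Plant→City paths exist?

6

Assign every edge capacity 1; by Menger, the answer equals the max flow.
Path Plant→City (+1); total 1.
Path Plant→B→City (+1); total 2.
Path Plant→C→City (+1); total 3.
Path Plant→D→City (+1); total 4.
Path Plant→E→City (+1); total 5.
Path Plant→J→City (+1); total 6.
No residual Plant→City path; max flow = 6.
Certifying cut of size 6: {D→City, Plant→B, Plant→C, Plant→City, Plant→E, Plant→J}.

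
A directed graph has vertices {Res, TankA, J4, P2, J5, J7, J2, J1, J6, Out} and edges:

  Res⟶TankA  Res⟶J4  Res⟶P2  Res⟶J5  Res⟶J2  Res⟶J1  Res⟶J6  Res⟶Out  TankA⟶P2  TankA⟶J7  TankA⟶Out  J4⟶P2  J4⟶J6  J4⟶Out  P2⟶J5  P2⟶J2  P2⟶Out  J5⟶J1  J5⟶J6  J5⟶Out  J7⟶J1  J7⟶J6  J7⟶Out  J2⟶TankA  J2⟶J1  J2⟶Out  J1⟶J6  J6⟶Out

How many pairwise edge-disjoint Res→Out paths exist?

Assign every edge capacity 1; by Menger, the answer equals the max flow.
Path Res→Out (+1); total 1.
Path Res→TankA→Out (+1); total 2.
Path Res→J4→Out (+1); total 3.
Path Res→P2→Out (+1); total 4.
Path Res→J5→Out (+1); total 5.
Path Res→J2→Out (+1); total 6.
Path Res→J6→Out (+1); total 7.
No residual Res→Out path; max flow = 7.
Certifying cut of size 7: {J6→Out, Res→J2, Res→J4, Res→J5, Res→Out, Res→P2, Res→TankA}.

7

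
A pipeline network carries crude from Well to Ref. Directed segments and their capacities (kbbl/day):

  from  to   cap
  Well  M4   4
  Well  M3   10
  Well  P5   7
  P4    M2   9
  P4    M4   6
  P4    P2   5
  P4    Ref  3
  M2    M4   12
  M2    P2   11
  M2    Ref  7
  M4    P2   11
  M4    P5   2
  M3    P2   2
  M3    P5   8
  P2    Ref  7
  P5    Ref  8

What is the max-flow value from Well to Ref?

Augment Well→P5→Ref: bottleneck 7, flow now 7.
Augment Well→M4→P2→Ref: bottleneck 4, flow now 11.
Augment Well→M3→P2→Ref: bottleneck 2, flow now 13.
Augment Well→M3→P5→Ref: bottleneck 1, flow now 14.
No augmenting path remains; maximum flow = 14.
In the residual graph, reachable from Well: {Well, M3, P5}.
Min-cut edges: Well→M4 (4), M3→P2 (2), P5→Ref (8); capacity 4 + 2 + 8 = 14.
This cut is saturated, so no flow can exceed 14.

14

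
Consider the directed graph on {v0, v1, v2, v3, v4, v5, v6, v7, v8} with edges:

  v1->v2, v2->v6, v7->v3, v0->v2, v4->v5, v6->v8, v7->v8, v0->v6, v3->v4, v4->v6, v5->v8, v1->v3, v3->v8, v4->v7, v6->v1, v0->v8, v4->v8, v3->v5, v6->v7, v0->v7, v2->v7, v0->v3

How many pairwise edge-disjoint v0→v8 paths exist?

Assign every edge capacity 1; by Menger, the answer equals the max flow.
Path v0→v8 (+1); total 1.
Path v0→v3→v8 (+1); total 2.
Path v0→v6→v8 (+1); total 3.
Path v0→v7→v8 (+1); total 4.
Path v0→v2→v7→v3→v4→v8 (+1); total 5.
No residual v0→v8 path; max flow = 5.
Certifying cut of size 5: {v0→v2, v0→v3, v0→v6, v0→v7, v0→v8}.

5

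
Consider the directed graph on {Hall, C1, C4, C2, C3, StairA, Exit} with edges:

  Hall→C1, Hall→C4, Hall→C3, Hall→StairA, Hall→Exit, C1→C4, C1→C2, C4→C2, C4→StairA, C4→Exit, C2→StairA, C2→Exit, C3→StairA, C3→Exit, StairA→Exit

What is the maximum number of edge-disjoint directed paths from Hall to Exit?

Assign every edge capacity 1; by Menger, the answer equals the max flow.
Path Hall→Exit (+1); total 1.
Path Hall→C4→Exit (+1); total 2.
Path Hall→C3→Exit (+1); total 3.
Path Hall→StairA→Exit (+1); total 4.
Path Hall→C1→C2→Exit (+1); total 5.
No residual Hall→Exit path; max flow = 5.
Certifying cut of size 5: {Hall→C1, Hall→C3, Hall→C4, Hall→Exit, Hall→StairA}.

5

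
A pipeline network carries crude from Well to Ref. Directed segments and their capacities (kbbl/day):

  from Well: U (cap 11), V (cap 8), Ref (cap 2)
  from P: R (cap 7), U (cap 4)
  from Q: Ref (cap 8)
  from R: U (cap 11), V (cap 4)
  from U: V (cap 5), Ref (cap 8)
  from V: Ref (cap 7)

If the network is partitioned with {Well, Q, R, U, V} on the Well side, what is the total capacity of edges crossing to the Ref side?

Edges leaving {Well, Q, R, U, V}: Well→Ref (2), Q→Ref (8), U→Ref (8), V→Ref (7).
Cut capacity = 2 + 8 + 8 + 7 = 25.

25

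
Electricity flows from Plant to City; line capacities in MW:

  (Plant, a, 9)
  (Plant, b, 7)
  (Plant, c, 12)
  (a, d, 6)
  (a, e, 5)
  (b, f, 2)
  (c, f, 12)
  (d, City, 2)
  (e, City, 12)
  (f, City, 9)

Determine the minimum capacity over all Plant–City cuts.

Augment Plant→a→d→City: bottleneck 2, flow now 2.
Augment Plant→a→e→City: bottleneck 5, flow now 7.
Augment Plant→b→f→City: bottleneck 2, flow now 9.
Augment Plant→c→f→City: bottleneck 7, flow now 16.
No augmenting path remains; maximum flow = 16.
By max-flow min-cut, the minimum cut capacity equals the max flow.
In the residual graph, reachable from Plant: {Plant, a, b, c, d, f}.
Min-cut edges: a→e (5), d→City (2), f→City (9); capacity 5 + 2 + 9 = 16.

16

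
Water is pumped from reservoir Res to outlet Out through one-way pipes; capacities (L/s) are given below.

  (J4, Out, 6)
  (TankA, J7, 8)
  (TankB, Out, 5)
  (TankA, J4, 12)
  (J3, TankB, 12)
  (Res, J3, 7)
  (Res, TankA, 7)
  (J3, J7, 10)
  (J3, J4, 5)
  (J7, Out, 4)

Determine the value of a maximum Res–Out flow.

14

Augment Res→J3→TankB→Out: bottleneck 5, flow now 5.
Augment Res→J3→J7→Out: bottleneck 2, flow now 7.
Augment Res→TankA→J7→Out: bottleneck 2, flow now 9.
Augment Res→TankA→J4→Out: bottleneck 5, flow now 14.
No augmenting path remains; maximum flow = 14.
In the residual graph, reachable from Res: {Res}.
Min-cut edges: Res→J3 (7), Res→TankA (7); capacity 7 + 7 = 14.
This cut is saturated, so no flow can exceed 14.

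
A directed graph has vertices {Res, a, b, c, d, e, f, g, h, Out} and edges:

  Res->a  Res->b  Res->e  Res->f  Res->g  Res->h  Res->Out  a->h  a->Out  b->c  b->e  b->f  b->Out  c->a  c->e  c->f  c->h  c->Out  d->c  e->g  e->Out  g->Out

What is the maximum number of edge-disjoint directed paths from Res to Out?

5

Assign every edge capacity 1; by Menger, the answer equals the max flow.
Path Res→Out (+1); total 1.
Path Res→a→Out (+1); total 2.
Path Res→b→Out (+1); total 3.
Path Res→e→Out (+1); total 4.
Path Res→g→Out (+1); total 5.
No residual Res→Out path; max flow = 5.
Certifying cut of size 5: {Res→Out, Res→a, Res→b, Res→e, Res→g}.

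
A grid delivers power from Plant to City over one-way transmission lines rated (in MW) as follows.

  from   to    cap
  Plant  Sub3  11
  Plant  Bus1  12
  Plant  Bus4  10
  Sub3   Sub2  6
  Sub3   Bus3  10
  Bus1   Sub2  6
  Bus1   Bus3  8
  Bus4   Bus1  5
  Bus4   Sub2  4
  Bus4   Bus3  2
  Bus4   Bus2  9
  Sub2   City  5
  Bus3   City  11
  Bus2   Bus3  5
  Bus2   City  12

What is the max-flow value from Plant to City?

Augment Plant→Sub3→Sub2→City: bottleneck 5, flow now 5.
Augment Plant→Sub3→Bus3→City: bottleneck 6, flow now 11.
Augment Plant→Bus1→Bus3→City: bottleneck 5, flow now 16.
Augment Plant→Bus4→Bus2→City: bottleneck 9, flow now 25.
No augmenting path remains; maximum flow = 25.
In the residual graph, reachable from Plant: {Plant, Sub3, Bus1, Bus4, Sub2, Bus3}.
Min-cut edges: Bus4→Bus2 (9), Sub2→City (5), Bus3→City (11); capacity 9 + 5 + 11 = 25.
This cut is saturated, so no flow can exceed 25.

25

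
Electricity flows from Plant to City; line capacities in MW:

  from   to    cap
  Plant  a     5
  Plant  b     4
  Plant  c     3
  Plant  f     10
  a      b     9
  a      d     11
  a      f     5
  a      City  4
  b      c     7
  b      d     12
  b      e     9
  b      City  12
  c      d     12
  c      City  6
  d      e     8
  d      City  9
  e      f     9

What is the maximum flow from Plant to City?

Augment Plant→a→City: bottleneck 4, flow now 4.
Augment Plant→b→City: bottleneck 4, flow now 8.
Augment Plant→c→City: bottleneck 3, flow now 11.
Augment Plant→a→b→City: bottleneck 1, flow now 12.
No augmenting path remains; maximum flow = 12.
In the residual graph, reachable from Plant: {Plant, f}.
Min-cut edges: Plant→a (5), Plant→b (4), Plant→c (3); capacity 5 + 4 + 3 = 12.
This cut is saturated, so no flow can exceed 12.

12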